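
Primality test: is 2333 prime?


Check divisors up to sqrt(2333) = 48.3011
No divisors found.
2333 is prime.

Yes, 2333 is prime


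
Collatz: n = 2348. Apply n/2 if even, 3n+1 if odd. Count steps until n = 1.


2348 → 1174 → 587 → 1762 → 881 → 2644 → 1322 → 661 → 1984 → 992 → 496 → 248 → 124 → 62 → 31 → 94 → 47 → 142 → 71 → 214 → 107 → 322 → 161 → 484 → 242 → 121 → 364 → 182 → 91 → 274 → 137 → 412 → 206 → 103 → 310 → 155 → 466 → 233 → 700 → 350 → 175 → 526 → 263 → 790 → 395 → 1186 → 593 → 1780 → 890 → 445 → 1336 → 668 → 334 → 167 → 502 → 251 → 754 → 377 → 1132 → 566 → 283 → 850 → 425 → 1276 → 638 → 319 → 958 → 479 → 1438 → 719 → 2158 → 1079 → 3238 → 1619 → 4858 → 2429 → 7288 → 3644 → 1822 → 911 → 2734 → 1367 → 4102 → 2051 → 6154 → 3077 → 9232 → 4616 → 2308 → 1154 → 577 → 1732 → 866 → 433 → 1300 → 650 → 325 → 976 → 488 → 244 → 122 → 61 → 184 → 92 → 46 → 23 → 70 → 35 → 106 → 53 → 160 → 80 → 40 → 20 → 10 → 5 → 16 → 8 → 4 → 2 → 1
Total steps = 120

120 steps


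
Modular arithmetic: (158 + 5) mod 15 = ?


158 + 5 = 163
163 mod 15 = 13


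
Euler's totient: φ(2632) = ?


2632 = 2^3 × 7 × 47
Prime factors: 2, 7, 47
φ(2632) = 2632 × (1-1/2) × (1-1/7) × (1-1/47)
= 2632 × 1/2 × 6/7 × 46/47 = 1104

φ(2632) = 1104


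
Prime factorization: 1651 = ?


1651 / 13 = 127
127 / 127 = 1
1651 = 13 × 127


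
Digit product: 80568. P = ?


8 × 0 × 5 × 6 × 8 = 0


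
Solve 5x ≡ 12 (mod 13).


GCD(5, 13) = 1, unique solution
a^(-1) mod 13 = 8
x = 8 * 12 mod 13 = 5

x ≡ 5 (mod 13)


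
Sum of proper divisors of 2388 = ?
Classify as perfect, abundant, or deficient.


Proper divisors: 1, 2, 3, 4, 6, 12, 199, 398, 597, 796, 1194
Sum = 1 + 2 + 3 + 4 + 6 + 12 + 199 + 398 + 597 + 796 + 1194 = 3212
3212 > 2388 → abundant

s(2388) = 3212 (abundant)


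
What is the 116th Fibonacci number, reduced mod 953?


F(k) mod 953 for k=1..116:
1, 1, 2, 3, 5, 8, 13, 21, 34, 55, 89, 144, 233, 377, 610, 34, 644, 678, 369, 94, 463, 557, 67, 624, 691, 362, 100, 462, 562, 71, 633, 704, 384, 135, 519, 654, 220, 874, 141, 62, 203, 265, 468, 733, 248, 28, 276, 304, 580, 884, 511, 442, 0, 442, 442, 884, 373, 304, 677, 28, 705, 733, 485, 265, 750, 62, 812, 874, 733, 654, 434, 135, 569, 704, 320, 71, 391, 462, 853, 362, 262, 624, 886, 557, 490, 94, 584, 678, 309, 34, 343, 377, 720, 144, 864, 55, 919, 21, 940, 8, 948, 3, 951, 1, 952, 0, 952, 952, 951, 950, 948, 945, 940, 932, 919, 898
F(116) mod 953 = 898


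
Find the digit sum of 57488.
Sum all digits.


5 + 7 + 4 + 8 + 8 = 32


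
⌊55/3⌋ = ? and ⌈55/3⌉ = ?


55/3 = 18.3333
floor = 18
ceil = 19

floor = 18, ceil = 19


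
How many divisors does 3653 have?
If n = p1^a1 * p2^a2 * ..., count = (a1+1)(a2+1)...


3653 = 13^1 × 281^1
d(3653) = (1+1) × (1+1) = 4

4 divisors


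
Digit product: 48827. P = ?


4 × 8 × 8 × 2 × 7 = 3584


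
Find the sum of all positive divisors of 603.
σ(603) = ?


Divisors of 603: 1, 3, 9, 67, 201, 603
Sum = 1 + 3 + 9 + 67 + 201 + 603 = 884

σ(603) = 884


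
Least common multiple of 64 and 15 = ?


GCD(64, 15) = 1
LCM = 64*15/1 = 960/1 = 960

LCM = 960


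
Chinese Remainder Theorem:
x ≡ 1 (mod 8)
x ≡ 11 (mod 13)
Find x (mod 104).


M = 8*13 = 104
M1 = M/8 = 13, M2 = M/13 = 8
M1^(-1) mod 8 = 5, M2^(-1) mod 13 = 5
x = 1*13*5 + 11*8*5 = 505
505 mod 104 = 89
Check: 89 mod 8 = 1 ✓, 89 mod 13 = 11 ✓

x ≡ 89 (mod 104)


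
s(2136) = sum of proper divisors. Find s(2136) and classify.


Proper divisors: 1, 2, 3, 4, 6, 8, 12, 24, 89, 178, 267, 356, 534, 712, 1068
Sum = 1 + 2 + 3 + 4 + 6 + 8 + 12 + 24 + 89 + 178 + 267 + 356 + 534 + 712 + 1068 = 3264
3264 > 2136 → abundant

s(2136) = 3264 (abundant)


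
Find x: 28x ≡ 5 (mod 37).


GCD(28, 37) = 1, unique solution
a^(-1) mod 37 = 4
x = 4 * 5 mod 37 = 20

x ≡ 20 (mod 37)


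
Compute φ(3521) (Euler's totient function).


3521 = 7 × 503
Prime factors: 7, 503
φ(3521) = 3521 × (1-1/7) × (1-1/503)
= 3521 × 6/7 × 502/503 = 3012

φ(3521) = 3012


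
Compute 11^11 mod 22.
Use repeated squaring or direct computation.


11^1 mod 22 = 11
11^2 mod 22 = 11
11^3 mod 22 = 11
11^4 mod 22 = 11
11^5 mod 22 = 11
11^6 mod 22 = 11
11^7 mod 22 = 11
11^8 mod 22 = 11
11^9 mod 22 = 11
11^10 mod 22 = 11
11^11 mod 22 = 11


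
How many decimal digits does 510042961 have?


510042961 has 9 digits in base 10
floor(log10(510042961)) + 1 = floor(8.7076) + 1 = 9

9 digits (base 10)


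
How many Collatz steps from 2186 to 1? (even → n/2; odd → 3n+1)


2186 → 1093 → 3280 → 1640 → 820 → 410 → 205 → 616 → 308 → 154 → 77 → 232 → 116 → 58 → 29 → 88 → 44 → 22 → 11 → 34 → 17 → 52 → 26 → 13 → 40 → 20 → 10 → 5 → 16 → 8 → 4 → 2 → 1
Total steps = 32

32 steps


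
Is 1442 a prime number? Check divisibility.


1442 / 2 = 721 (exact division)
1442 is NOT prime.

No, 1442 is not prime


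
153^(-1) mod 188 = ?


Use the extended Euclidean algorithm on (188, 153); each row r = 188*s + 153*t:
r=188, s=1, t=0
r=153, s=0, t=1
q=1: r=35, s=1, t=-1   [188*(1) + 153*(-1) = 35]
q=4: r=13, s=-4, t=5   [188*(-4) + 153*(5) = 13]
q=2: r=9, s=9, t=-11   [188*(9) + 153*(-11) = 9]
q=1: r=4, s=-13, t=16   [188*(-13) + 153*(16) = 4]
q=2: r=1, s=35, t=-43   [188*(35) + 153*(-43) = 1]
q=4: r=0, s=-153, t=188   [188*(-153) + 153*(188) = 0]
GCD = 1 with t = -43, so 153*(-43) ≡ 1 (mod 188)
Inverse = -43 mod 188 = 145
Check: 153 * 145 = 22185 ≡ 1 (mod 188)

153^(-1) ≡ 145 (mod 188)


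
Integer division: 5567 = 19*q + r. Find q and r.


5567 = 19 * 293 + 0
Check: 5567 + 0 = 5567

q = 293, r = 0


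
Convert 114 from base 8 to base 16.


114 (base 8) = 76 (decimal)
76 (decimal) = 4C (base 16)


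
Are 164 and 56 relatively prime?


Euclidean algorithm:
164 = 2 * 56 + 52
56 = 1 * 52 + 4
52 = 13 * 4 + 0
GCD(164, 56) = 4

No, not coprime (GCD = 4)


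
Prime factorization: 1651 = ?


1651 / 13 = 127
127 / 127 = 1
1651 = 13 × 127


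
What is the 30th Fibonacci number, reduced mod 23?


F(k) mod 23 for k=1..30:
1, 1, 2, 3, 5, 8, 13, 21, 11, 9, 20, 6, 3, 9, 12, 21, 10, 8, 18, 3, 21, 1, 22, 0, 22, 22, 21, 20, 18, 15
F(30) mod 23 = 15


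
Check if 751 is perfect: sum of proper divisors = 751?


Proper divisors of 751: 1
Sum = 1 = 1

No, 751 is not perfect (1 ≠ 751)


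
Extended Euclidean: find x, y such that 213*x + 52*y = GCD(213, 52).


Tabular extended Euclidean (each row: r = 213*s + 52*t):
r=213, s=1, t=0
r=52, s=0, t=1
q=4: r=5, s=1, t=-4   [213*(1) + 52*(-4) = 5]
q=10: r=2, s=-10, t=41   [213*(-10) + 52*(41) = 2]
q=2: r=1, s=21, t=-86   [213*(21) + 52*(-86) = 1]
q=2: r=0, s=-52, t=213   [213*(-52) + 52*(213) = 0]
GCD = 1; from the row with r=1: x=21, y=-86
Check: 213*(21) + 52*(-86) = 4473 - 4472 = 1

GCD = 1, x = 21, y = -86


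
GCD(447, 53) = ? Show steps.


447 = 8 * 53 + 23
53 = 2 * 23 + 7
23 = 3 * 7 + 2
7 = 3 * 2 + 1
2 = 2 * 1 + 0
GCD = 1


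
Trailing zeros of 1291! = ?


floor(1291/5) = 258
floor(1291/25) = 51
floor(1291/125) = 10
floor(1291/625) = 2
Total = 321

321 trailing zeros


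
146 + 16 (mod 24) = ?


146 + 16 = 162
162 mod 24 = 18


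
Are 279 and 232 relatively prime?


Euclidean algorithm:
279 = 1 * 232 + 47
232 = 4 * 47 + 44
47 = 1 * 44 + 3
44 = 14 * 3 + 2
3 = 1 * 2 + 1
2 = 2 * 1 + 0
GCD(279, 232) = 1

Yes, coprime (GCD = 1)


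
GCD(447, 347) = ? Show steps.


447 = 1 * 347 + 100
347 = 3 * 100 + 47
100 = 2 * 47 + 6
47 = 7 * 6 + 5
6 = 1 * 5 + 1
5 = 5 * 1 + 0
GCD = 1


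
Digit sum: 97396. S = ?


9 + 7 + 3 + 9 + 6 = 34


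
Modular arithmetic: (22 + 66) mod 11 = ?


22 + 66 = 88
88 mod 11 = 0


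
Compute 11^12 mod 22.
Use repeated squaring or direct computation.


11^1 mod 22 = 11
11^2 mod 22 = 11
11^3 mod 22 = 11
11^4 mod 22 = 11
11^5 mod 22 = 11
11^6 mod 22 = 11
11^7 mod 22 = 11
11^8 mod 22 = 11
11^9 mod 22 = 11
11^10 mod 22 = 11
11^11 mod 22 = 11
11^12 mod 22 = 11


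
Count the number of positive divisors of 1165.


1165 = 5^1 × 233^1
d(1165) = (1+1) × (1+1) = 4

4 divisors


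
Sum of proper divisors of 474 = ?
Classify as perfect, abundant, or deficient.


Proper divisors: 1, 2, 3, 6, 79, 158, 237
Sum = 1 + 2 + 3 + 6 + 79 + 158 + 237 = 486
486 > 474 → abundant

s(474) = 486 (abundant)


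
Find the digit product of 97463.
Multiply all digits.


9 × 7 × 4 × 6 × 3 = 4536


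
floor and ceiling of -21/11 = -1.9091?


-21/11 = -1.9091
floor = -2
ceil = -1

floor = -2, ceil = -1


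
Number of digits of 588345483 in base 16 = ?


588345483 in base 16 = 2311708B
Number of digits = 8

8 digits (base 16)


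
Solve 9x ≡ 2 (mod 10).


GCD(9, 10) = 1, unique solution
a^(-1) mod 10 = 9
x = 9 * 2 mod 10 = 8

x ≡ 8 (mod 10)


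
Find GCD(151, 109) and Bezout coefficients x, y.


Tabular extended Euclidean (each row: r = 151*s + 109*t):
r=151, s=1, t=0
r=109, s=0, t=1
q=1: r=42, s=1, t=-1   [151*(1) + 109*(-1) = 42]
q=2: r=25, s=-2, t=3   [151*(-2) + 109*(3) = 25]
q=1: r=17, s=3, t=-4   [151*(3) + 109*(-4) = 17]
q=1: r=8, s=-5, t=7   [151*(-5) + 109*(7) = 8]
q=2: r=1, s=13, t=-18   [151*(13) + 109*(-18) = 1]
q=8: r=0, s=-109, t=151   [151*(-109) + 109*(151) = 0]
GCD = 1; from the row with r=1: x=13, y=-18
Check: 151*(13) + 109*(-18) = 1963 - 1962 = 1

GCD = 1, x = 13, y = -18


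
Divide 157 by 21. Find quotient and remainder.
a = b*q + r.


157 = 21 * 7 + 10
Check: 147 + 10 = 157

q = 7, r = 10


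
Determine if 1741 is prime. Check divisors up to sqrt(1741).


Check divisors up to sqrt(1741) = 41.7253
No divisors found.
1741 is prime.

Yes, 1741 is prime


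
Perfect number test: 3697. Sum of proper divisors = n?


Proper divisors of 3697: 1
Sum = 1 = 1

No, 3697 is not perfect (1 ≠ 3697)


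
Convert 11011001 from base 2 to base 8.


11011001 (base 2) = 217 (decimal)
217 (decimal) = 331 (base 8)


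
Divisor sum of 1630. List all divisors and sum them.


Divisors of 1630: 1, 2, 5, 10, 163, 326, 815, 1630
Sum = 1 + 2 + 5 + 10 + 163 + 326 + 815 + 1630 = 2952

σ(1630) = 2952


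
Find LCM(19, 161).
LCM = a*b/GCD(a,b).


GCD(19, 161) = 1
LCM = 19*161/1 = 3059/1 = 3059

LCM = 3059


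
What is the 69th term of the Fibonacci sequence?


Sequence: 1, 1, 2, 3, 5, 8, 13, 21, 34, 55, 89, 144, 233, 377, 610, 987, 1597, 2584, 4181, 6765, 10946, 17711, 28657, 46368, 75025, 121393, 196418, 317811, 514229, 832040, 1346269, 2178309, 3524578, 5702887, 9227465, 14930352, 24157817, 39088169, 63245986, 102334155, 165580141, 267914296, 433494437, 701408733, 1134903170, 1836311903, 2971215073, 4807526976, 7778742049, 12586269025, 20365011074, 32951280099, 53316291173, 86267571272, 139583862445, 225851433717, 365435296162, 591286729879, 956722026041, 1548008755920, 2504730781961, 4052739537881, 6557470319842, 10610209857723, 17167680177565, 27777890035288, 44945570212853, 72723460248141, 117669030460994
F(69) = 117669030460994


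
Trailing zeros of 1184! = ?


floor(1184/5) = 236
floor(1184/25) = 47
floor(1184/125) = 9
floor(1184/625) = 1
Total = 293

293 trailing zeros


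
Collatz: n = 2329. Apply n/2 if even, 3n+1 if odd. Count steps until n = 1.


2329 → 6988 → 3494 → 1747 → 5242 → 2621 → 7864 → 3932 → 1966 → 983 → 2950 → 1475 → 4426 → 2213 → 6640 → 3320 → 1660 → 830 → 415 → 1246 → 623 → 1870 → 935 → 2806 → 1403 → 4210 → 2105 → 6316 → 3158 → 1579 → 4738 → 2369 → 7108 → 3554 → 1777 → 5332 → 2666 → 1333 → 4000 → 2000 → 1000 → 500 → 250 → 125 → 376 → 188 → 94 → 47 → 142 → 71 → 214 → 107 → 322 → 161 → 484 → 242 → 121 → 364 → 182 → 91 → 274 → 137 → 412 → 206 → 103 → 310 → 155 → 466 → 233 → 700 → 350 → 175 → 526 → 263 → 790 → 395 → 1186 → 593 → 1780 → 890 → 445 → 1336 → 668 → 334 → 167 → 502 → 251 → 754 → 377 → 1132 → 566 → 283 → 850 → 425 → 1276 → 638 → 319 → 958 → 479 → 1438 → 719 → 2158 → 1079 → 3238 → 1619 → 4858 → 2429 → 7288 → 3644 → 1822 → 911 → 2734 → 1367 → 4102 → 2051 → 6154 → 3077 → 9232 → 4616 → 2308 → 1154 → 577 → 1732 → 866 → 433 → 1300 → 650 → 325 → 976 → 488 → 244 → 122 → 61 → 184 → 92 → 46 → 23 → 70 → 35 → 106 → 53 → 160 → 80 → 40 → 20 → 10 → 5 → 16 → 8 → 4 → 2 → 1
Total steps = 151

151 steps


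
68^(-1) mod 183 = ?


Use the extended Euclidean algorithm on (183, 68); each row r = 183*s + 68*t:
r=183, s=1, t=0
r=68, s=0, t=1
q=2: r=47, s=1, t=-2   [183*(1) + 68*(-2) = 47]
q=1: r=21, s=-1, t=3   [183*(-1) + 68*(3) = 21]
q=2: r=5, s=3, t=-8   [183*(3) + 68*(-8) = 5]
q=4: r=1, s=-13, t=35   [183*(-13) + 68*(35) = 1]
q=5: r=0, s=68, t=-183   [183*(68) + 68*(-183) = 0]
GCD = 1 with t = 35, so 68*(35) ≡ 1 (mod 183)
Inverse = 35 mod 183 = 35
Check: 68 * 35 = 2380 ≡ 1 (mod 183)

68^(-1) ≡ 35 (mod 183)


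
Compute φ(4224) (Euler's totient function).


4224 = 2^7 × 3 × 11
Prime factors: 2, 3, 11
φ(4224) = 4224 × (1-1/2) × (1-1/3) × (1-1/11)
= 4224 × 1/2 × 2/3 × 10/11 = 1280

φ(4224) = 1280


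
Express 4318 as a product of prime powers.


4318 / 2 = 2159
2159 / 17 = 127
127 / 127 = 1
4318 = 2 × 17 × 127


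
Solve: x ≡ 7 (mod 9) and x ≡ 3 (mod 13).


M = 9*13 = 117
M1 = M/9 = 13, M2 = M/13 = 9
M1^(-1) mod 9 = 7, M2^(-1) mod 13 = 3
x = 7*13*7 + 3*9*3 = 718
718 mod 117 = 16
Check: 16 mod 9 = 7 ✓, 16 mod 13 = 3 ✓

x ≡ 16 (mod 117)


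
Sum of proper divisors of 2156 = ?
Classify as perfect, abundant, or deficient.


Proper divisors: 1, 2, 4, 7, 11, 14, 22, 28, 44, 49, 77, 98, 154, 196, 308, 539, 1078
Sum = 1 + 2 + 4 + 7 + 11 + 14 + 22 + 28 + 44 + 49 + 77 + 98 + 154 + 196 + 308 + 539 + 1078 = 2632
2632 > 2156 → abundant

s(2156) = 2632 (abundant)


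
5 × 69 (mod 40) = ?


5 × 69 = 345
345 mod 40 = 25


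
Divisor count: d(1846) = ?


1846 = 2^1 × 13^1 × 71^1
d(1846) = (1+1) × (1+1) × (1+1) = 8

8 divisors


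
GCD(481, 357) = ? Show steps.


481 = 1 * 357 + 124
357 = 2 * 124 + 109
124 = 1 * 109 + 15
109 = 7 * 15 + 4
15 = 3 * 4 + 3
4 = 1 * 3 + 1
3 = 3 * 1 + 0
GCD = 1


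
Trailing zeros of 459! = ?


floor(459/5) = 91
floor(459/25) = 18
floor(459/125) = 3
Total = 112

112 trailing zeros


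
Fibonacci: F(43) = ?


Sequence: 1, 1, 2, 3, 5, 8, 13, 21, 34, 55, 89, 144, 233, 377, 610, 987, 1597, 2584, 4181, 6765, 10946, 17711, 28657, 46368, 75025, 121393, 196418, 317811, 514229, 832040, 1346269, 2178309, 3524578, 5702887, 9227465, 14930352, 24157817, 39088169, 63245986, 102334155, 165580141, 267914296, 433494437
F(43) = 433494437


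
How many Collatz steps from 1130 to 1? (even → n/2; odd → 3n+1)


1130 → 565 → 1696 → 848 → 424 → 212 → 106 → 53 → 160 → 80 → 40 → 20 → 10 → 5 → 16 → 8 → 4 → 2 → 1
Total steps = 18

18 steps


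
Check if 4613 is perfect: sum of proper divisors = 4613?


Proper divisors of 4613: 1, 7, 659
Sum = 1 + 7 + 659 = 667

No, 4613 is not perfect (667 ≠ 4613)


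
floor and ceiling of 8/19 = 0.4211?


8/19 = 0.4211
floor = 0
ceil = 1

floor = 0, ceil = 1


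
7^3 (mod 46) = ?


7^1 mod 46 = 7
7^2 mod 46 = 3
7^3 mod 46 = 21


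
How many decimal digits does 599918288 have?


599918288 has 9 digits in base 10
floor(log10(599918288)) + 1 = floor(8.7781) + 1 = 9

9 digits (base 10)


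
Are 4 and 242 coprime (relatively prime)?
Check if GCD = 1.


Euclidean algorithm:
242 = 60 * 4 + 2
4 = 2 * 2 + 0
GCD(4, 242) = 2

No, not coprime (GCD = 2)


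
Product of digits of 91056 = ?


9 × 1 × 0 × 5 × 6 = 0


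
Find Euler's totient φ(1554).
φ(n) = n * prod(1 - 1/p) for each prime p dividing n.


1554 = 2 × 3 × 7 × 37
Prime factors: 2, 3, 7, 37
φ(1554) = 1554 × (1-1/2) × (1-1/3) × (1-1/7) × (1-1/37)
= 1554 × 1/2 × 2/3 × 6/7 × 36/37 = 432

φ(1554) = 432


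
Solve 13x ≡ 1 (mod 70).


GCD(13, 70) = 1, unique solution
a^(-1) mod 70 = 27
x = 27 * 1 mod 70 = 27

x ≡ 27 (mod 70)


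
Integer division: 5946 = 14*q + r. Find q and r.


5946 = 14 * 424 + 10
Check: 5936 + 10 = 5946

q = 424, r = 10


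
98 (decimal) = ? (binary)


98 (base 10) = 98 (decimal)
98 (decimal) = 1100010 (base 2)


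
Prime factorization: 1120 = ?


1120 / 2 = 560
560 / 2 = 280
280 / 2 = 140
140 / 2 = 70
70 / 2 = 35
35 / 5 = 7
7 / 7 = 1
1120 = 2^5 × 5 × 7


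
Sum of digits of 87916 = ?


8 + 7 + 9 + 1 + 6 = 31


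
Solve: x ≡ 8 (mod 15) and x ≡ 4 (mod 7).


M = 15*7 = 105
M1 = M/15 = 7, M2 = M/7 = 15
M1^(-1) mod 15 = 13, M2^(-1) mod 7 = 1
x = 8*7*13 + 4*15*1 = 788
788 mod 105 = 53
Check: 53 mod 15 = 8 ✓, 53 mod 7 = 4 ✓

x ≡ 53 (mod 105)


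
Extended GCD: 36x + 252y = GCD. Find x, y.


Tabular extended Euclidean (each row: r = 36*s + 252*t):
r=36, s=1, t=0
r=252, s=0, t=1
q=0: r=36, s=1, t=0   [36*(1) + 252*(0) = 36]
q=7: r=0, s=-7, t=1   [36*(-7) + 252*(1) = 0]
GCD = 36; from the row with r=36: x=1, y=0
Check: 36*(1) + 252*(0) = 36 + 0 = 36

GCD = 36, x = 1, y = 0


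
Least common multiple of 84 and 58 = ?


GCD(84, 58) = 2
LCM = 84*58/2 = 4872/2 = 2436

LCM = 2436


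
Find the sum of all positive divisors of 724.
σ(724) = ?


Divisors of 724: 1, 2, 4, 181, 362, 724
Sum = 1 + 2 + 4 + 181 + 362 + 724 = 1274

σ(724) = 1274


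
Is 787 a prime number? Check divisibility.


Check divisors up to sqrt(787) = 28.0535
No divisors found.
787 is prime.

Yes, 787 is prime


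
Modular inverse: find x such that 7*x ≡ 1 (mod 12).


Use the extended Euclidean algorithm on (12, 7); each row r = 12*s + 7*t:
r=12, s=1, t=0
r=7, s=0, t=1
q=1: r=5, s=1, t=-1   [12*(1) + 7*(-1) = 5]
q=1: r=2, s=-1, t=2   [12*(-1) + 7*(2) = 2]
q=2: r=1, s=3, t=-5   [12*(3) + 7*(-5) = 1]
q=2: r=0, s=-7, t=12   [12*(-7) + 7*(12) = 0]
GCD = 1 with t = -5, so 7*(-5) ≡ 1 (mod 12)
Inverse = -5 mod 12 = 7
Check: 7 * 7 = 49 ≡ 1 (mod 12)

7^(-1) ≡ 7 (mod 12)


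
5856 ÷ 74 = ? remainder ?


5856 = 74 * 79 + 10
Check: 5846 + 10 = 5856

q = 79, r = 10


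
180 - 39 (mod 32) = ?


180 - 39 = 141
141 mod 32 = 13


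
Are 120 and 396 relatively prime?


Euclidean algorithm:
396 = 3 * 120 + 36
120 = 3 * 36 + 12
36 = 3 * 12 + 0
GCD(120, 396) = 12

No, not coprime (GCD = 12)


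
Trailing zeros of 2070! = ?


floor(2070/5) = 414
floor(2070/25) = 82
floor(2070/125) = 16
floor(2070/625) = 3
Total = 515

515 trailing zeros


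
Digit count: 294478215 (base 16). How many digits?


294478215 in base 16 = 118D6187
Number of digits = 8

8 digits (base 16)


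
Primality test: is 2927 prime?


Check divisors up to sqrt(2927) = 54.1018
No divisors found.
2927 is prime.

Yes, 2927 is prime


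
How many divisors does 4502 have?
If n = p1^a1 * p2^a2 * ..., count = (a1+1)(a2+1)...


4502 = 2^1 × 2251^1
d(4502) = (1+1) × (1+1) = 4

4 divisors


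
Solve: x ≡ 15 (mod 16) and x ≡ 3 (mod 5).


M = 16*5 = 80
M1 = M/16 = 5, M2 = M/5 = 16
M1^(-1) mod 16 = 13, M2^(-1) mod 5 = 1
x = 15*5*13 + 3*16*1 = 1023
1023 mod 80 = 63
Check: 63 mod 16 = 15 ✓, 63 mod 5 = 3 ✓

x ≡ 63 (mod 80)


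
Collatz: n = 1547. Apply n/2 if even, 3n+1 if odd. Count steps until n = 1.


1547 → 4642 → 2321 → 6964 → 3482 → 1741 → 5224 → 2612 → 1306 → 653 → 1960 → 980 → 490 → 245 → 736 → 368 → 184 → 92 → 46 → 23 → 70 → 35 → 106 → 53 → 160 → 80 → 40 → 20 → 10 → 5 → 16 → 8 → 4 → 2 → 1
Total steps = 34

34 steps


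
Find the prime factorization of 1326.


1326 / 2 = 663
663 / 3 = 221
221 / 13 = 17
17 / 17 = 1
1326 = 2 × 3 × 13 × 17


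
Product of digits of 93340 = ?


9 × 3 × 3 × 4 × 0 = 0


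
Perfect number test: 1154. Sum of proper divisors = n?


Proper divisors of 1154: 1, 2, 577
Sum = 1 + 2 + 577 = 580

No, 1154 is not perfect (580 ≠ 1154)


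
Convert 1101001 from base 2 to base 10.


1101001 (base 2) = 105 (decimal)
105 (decimal) = 105 (base 10)


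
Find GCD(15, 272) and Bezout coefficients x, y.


Tabular extended Euclidean (each row: r = 15*s + 272*t):
r=15, s=1, t=0
r=272, s=0, t=1
q=0: r=15, s=1, t=0   [15*(1) + 272*(0) = 15]
q=18: r=2, s=-18, t=1   [15*(-18) + 272*(1) = 2]
q=7: r=1, s=127, t=-7   [15*(127) + 272*(-7) = 1]
q=2: r=0, s=-272, t=15   [15*(-272) + 272*(15) = 0]
GCD = 1; from the row with r=1: x=127, y=-7
Check: 15*(127) + 272*(-7) = 1905 - 1904 = 1

GCD = 1, x = 127, y = -7


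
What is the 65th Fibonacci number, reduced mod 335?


F(k) mod 335 for k=1..65:
1, 1, 2, 3, 5, 8, 13, 21, 34, 55, 89, 144, 233, 42, 275, 317, 257, 239, 161, 65, 226, 291, 182, 138, 320, 123, 108, 231, 4, 235, 239, 139, 43, 182, 225, 72, 297, 34, 331, 30, 26, 56, 82, 138, 220, 23, 243, 266, 174, 105, 279, 49, 328, 42, 35, 77, 112, 189, 301, 155, 121, 276, 62, 3, 65
F(65) mod 335 = 65


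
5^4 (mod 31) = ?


5^1 mod 31 = 5
5^2 mod 31 = 25
5^3 mod 31 = 1
5^4 mod 31 = 5


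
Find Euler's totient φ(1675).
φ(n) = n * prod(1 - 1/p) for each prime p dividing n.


1675 = 5^2 × 67
Prime factors: 5, 67
φ(1675) = 1675 × (1-1/5) × (1-1/67)
= 1675 × 4/5 × 66/67 = 1320

φ(1675) = 1320


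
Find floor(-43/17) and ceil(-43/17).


-43/17 = -2.5294
floor = -3
ceil = -2

floor = -3, ceil = -2


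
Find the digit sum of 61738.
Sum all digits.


6 + 1 + 7 + 3 + 8 = 25


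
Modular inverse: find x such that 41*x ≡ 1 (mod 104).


Use the extended Euclidean algorithm on (104, 41); each row r = 104*s + 41*t:
r=104, s=1, t=0
r=41, s=0, t=1
q=2: r=22, s=1, t=-2   [104*(1) + 41*(-2) = 22]
q=1: r=19, s=-1, t=3   [104*(-1) + 41*(3) = 19]
q=1: r=3, s=2, t=-5   [104*(2) + 41*(-5) = 3]
q=6: r=1, s=-13, t=33   [104*(-13) + 41*(33) = 1]
q=3: r=0, s=41, t=-104   [104*(41) + 41*(-104) = 0]
GCD = 1 with t = 33, so 41*(33) ≡ 1 (mod 104)
Inverse = 33 mod 104 = 33
Check: 41 * 33 = 1353 ≡ 1 (mod 104)

41^(-1) ≡ 33 (mod 104)


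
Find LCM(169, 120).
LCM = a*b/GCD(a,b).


GCD(169, 120) = 1
LCM = 169*120/1 = 20280/1 = 20280

LCM = 20280


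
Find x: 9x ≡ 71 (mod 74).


GCD(9, 74) = 1, unique solution
a^(-1) mod 74 = 33
x = 33 * 71 mod 74 = 49

x ≡ 49 (mod 74)


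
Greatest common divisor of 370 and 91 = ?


370 = 4 * 91 + 6
91 = 15 * 6 + 1
6 = 6 * 1 + 0
GCD = 1


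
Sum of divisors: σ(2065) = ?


Divisors of 2065: 1, 5, 7, 35, 59, 295, 413, 2065
Sum = 1 + 5 + 7 + 35 + 59 + 295 + 413 + 2065 = 2880

σ(2065) = 2880


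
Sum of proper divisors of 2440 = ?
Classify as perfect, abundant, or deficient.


Proper divisors: 1, 2, 4, 5, 8, 10, 20, 40, 61, 122, 244, 305, 488, 610, 1220
Sum = 1 + 2 + 4 + 5 + 8 + 10 + 20 + 40 + 61 + 122 + 244 + 305 + 488 + 610 + 1220 = 3140
3140 > 2440 → abundant

s(2440) = 3140 (abundant)


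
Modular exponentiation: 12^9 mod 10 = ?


12^1 mod 10 = 2
12^2 mod 10 = 4
12^3 mod 10 = 8
12^4 mod 10 = 6
12^5 mod 10 = 2
12^6 mod 10 = 4
12^7 mod 10 = 8
12^8 mod 10 = 6
12^9 mod 10 = 2


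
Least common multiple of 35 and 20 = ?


GCD(35, 20) = 5
LCM = 35*20/5 = 700/5 = 140

LCM = 140


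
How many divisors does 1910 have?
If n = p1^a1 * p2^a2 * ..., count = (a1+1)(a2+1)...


1910 = 2^1 × 5^1 × 191^1
d(1910) = (1+1) × (1+1) × (1+1) = 8

8 divisors


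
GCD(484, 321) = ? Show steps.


484 = 1 * 321 + 163
321 = 1 * 163 + 158
163 = 1 * 158 + 5
158 = 31 * 5 + 3
5 = 1 * 3 + 2
3 = 1 * 2 + 1
2 = 2 * 1 + 0
GCD = 1


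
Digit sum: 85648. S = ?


8 + 5 + 6 + 4 + 8 = 31


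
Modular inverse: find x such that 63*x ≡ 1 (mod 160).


Use the extended Euclidean algorithm on (160, 63); each row r = 160*s + 63*t:
r=160, s=1, t=0
r=63, s=0, t=1
q=2: r=34, s=1, t=-2   [160*(1) + 63*(-2) = 34]
q=1: r=29, s=-1, t=3   [160*(-1) + 63*(3) = 29]
q=1: r=5, s=2, t=-5   [160*(2) + 63*(-5) = 5]
q=5: r=4, s=-11, t=28   [160*(-11) + 63*(28) = 4]
q=1: r=1, s=13, t=-33   [160*(13) + 63*(-33) = 1]
q=4: r=0, s=-63, t=160   [160*(-63) + 63*(160) = 0]
GCD = 1 with t = -33, so 63*(-33) ≡ 1 (mod 160)
Inverse = -33 mod 160 = 127
Check: 63 * 127 = 8001 ≡ 1 (mod 160)

63^(-1) ≡ 127 (mod 160)


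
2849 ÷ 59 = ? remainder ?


2849 = 59 * 48 + 17
Check: 2832 + 17 = 2849

q = 48, r = 17


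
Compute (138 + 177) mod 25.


138 + 177 = 315
315 mod 25 = 15


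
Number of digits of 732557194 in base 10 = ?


732557194 has 9 digits in base 10
floor(log10(732557194)) + 1 = floor(8.8648) + 1 = 9

9 digits (base 10)


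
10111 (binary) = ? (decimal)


10111 (base 2) = 23 (decimal)
23 (decimal) = 23 (base 10)


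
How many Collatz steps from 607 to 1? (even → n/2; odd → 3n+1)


607 → 1822 → 911 → 2734 → 1367 → 4102 → 2051 → 6154 → 3077 → 9232 → 4616 → 2308 → 1154 → 577 → 1732 → 866 → 433 → 1300 → 650 → 325 → 976 → 488 → 244 → 122 → 61 → 184 → 92 → 46 → 23 → 70 → 35 → 106 → 53 → 160 → 80 → 40 → 20 → 10 → 5 → 16 → 8 → 4 → 2 → 1
Total steps = 43

43 steps


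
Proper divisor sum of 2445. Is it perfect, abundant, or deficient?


Proper divisors: 1, 3, 5, 15, 163, 489, 815
Sum = 1 + 3 + 5 + 15 + 163 + 489 + 815 = 1491
1491 < 2445 → deficient

s(2445) = 1491 (deficient)


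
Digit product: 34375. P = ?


3 × 4 × 3 × 7 × 5 = 1260


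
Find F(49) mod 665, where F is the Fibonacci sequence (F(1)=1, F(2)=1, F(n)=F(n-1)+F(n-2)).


F(k) mod 665 for k=1..49:
1, 1, 2, 3, 5, 8, 13, 21, 34, 55, 89, 144, 233, 377, 610, 322, 267, 589, 191, 115, 306, 421, 62, 483, 545, 363, 243, 606, 184, 125, 309, 434, 78, 512, 590, 437, 362, 134, 496, 630, 461, 426, 222, 648, 205, 188, 393, 581, 309
F(49) mod 665 = 309


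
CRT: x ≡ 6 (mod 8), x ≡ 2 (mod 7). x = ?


M = 8*7 = 56
M1 = M/8 = 7, M2 = M/7 = 8
M1^(-1) mod 8 = 7, M2^(-1) mod 7 = 1
x = 6*7*7 + 2*8*1 = 310
310 mod 56 = 30
Check: 30 mod 8 = 6 ✓, 30 mod 7 = 2 ✓

x ≡ 30 (mod 56)


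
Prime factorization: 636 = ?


636 / 2 = 318
318 / 2 = 159
159 / 3 = 53
53 / 53 = 1
636 = 2^2 × 3 × 53


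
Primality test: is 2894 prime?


2894 / 2 = 1447 (exact division)
2894 is NOT prime.

No, 2894 is not prime


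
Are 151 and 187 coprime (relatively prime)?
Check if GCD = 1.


Euclidean algorithm:
187 = 1 * 151 + 36
151 = 4 * 36 + 7
36 = 5 * 7 + 1
7 = 7 * 1 + 0
GCD(151, 187) = 1

Yes, coprime (GCD = 1)


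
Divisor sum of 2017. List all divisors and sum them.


Divisors of 2017: 1, 2017
Sum = 1 + 2017 = 2018

σ(2017) = 2018


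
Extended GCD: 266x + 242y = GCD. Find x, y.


Tabular extended Euclidean (each row: r = 266*s + 242*t):
r=266, s=1, t=0
r=242, s=0, t=1
q=1: r=24, s=1, t=-1   [266*(1) + 242*(-1) = 24]
q=10: r=2, s=-10, t=11   [266*(-10) + 242*(11) = 2]
q=12: r=0, s=121, t=-133   [266*(121) + 242*(-133) = 0]
GCD = 2; from the row with r=2: x=-10, y=11
Check: 266*(-10) + 242*(11) = -2660 + 2662 = 2

GCD = 2, x = -10, y = 11


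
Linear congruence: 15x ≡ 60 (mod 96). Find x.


GCD(15, 96) = 3 divides 60
Divide: 5x ≡ 20 (mod 32)
x ≡ 4 (mod 32)


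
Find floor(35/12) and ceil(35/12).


35/12 = 2.9167
floor = 2
ceil = 3

floor = 2, ceil = 3


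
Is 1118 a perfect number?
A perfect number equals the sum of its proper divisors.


Proper divisors of 1118: 1, 2, 13, 26, 43, 86, 559
Sum = 1 + 2 + 13 + 26 + 43 + 86 + 559 = 730

No, 1118 is not perfect (730 ≠ 1118)


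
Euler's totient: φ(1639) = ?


1639 = 11 × 149
Prime factors: 11, 149
φ(1639) = 1639 × (1-1/11) × (1-1/149)
= 1639 × 10/11 × 148/149 = 1480

φ(1639) = 1480


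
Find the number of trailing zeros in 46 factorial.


floor(46/5) = 9
floor(46/25) = 1
Total = 10

10 trailing zeros


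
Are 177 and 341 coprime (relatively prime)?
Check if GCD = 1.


Euclidean algorithm:
341 = 1 * 177 + 164
177 = 1 * 164 + 13
164 = 12 * 13 + 8
13 = 1 * 8 + 5
8 = 1 * 5 + 3
5 = 1 * 3 + 2
3 = 1 * 2 + 1
2 = 2 * 1 + 0
GCD(177, 341) = 1

Yes, coprime (GCD = 1)


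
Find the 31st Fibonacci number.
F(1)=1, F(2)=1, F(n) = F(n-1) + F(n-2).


Sequence: 1, 1, 2, 3, 5, 8, 13, 21, 34, 55, 89, 144, 233, 377, 610, 987, 1597, 2584, 4181, 6765, 10946, 17711, 28657, 46368, 75025, 121393, 196418, 317811, 514229, 832040, 1346269
F(31) = 1346269


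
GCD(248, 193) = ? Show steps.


248 = 1 * 193 + 55
193 = 3 * 55 + 28
55 = 1 * 28 + 27
28 = 1 * 27 + 1
27 = 27 * 1 + 0
GCD = 1


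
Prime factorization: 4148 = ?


4148 / 2 = 2074
2074 / 2 = 1037
1037 / 17 = 61
61 / 61 = 1
4148 = 2^2 × 17 × 61


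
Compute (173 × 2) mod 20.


173 × 2 = 346
346 mod 20 = 6


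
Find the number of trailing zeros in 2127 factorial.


floor(2127/5) = 425
floor(2127/25) = 85
floor(2127/125) = 17
floor(2127/625) = 3
Total = 530

530 trailing zeros


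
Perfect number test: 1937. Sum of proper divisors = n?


Proper divisors of 1937: 1, 13, 149
Sum = 1 + 13 + 149 = 163

No, 1937 is not perfect (163 ≠ 1937)


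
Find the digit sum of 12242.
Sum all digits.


1 + 2 + 2 + 4 + 2 = 11


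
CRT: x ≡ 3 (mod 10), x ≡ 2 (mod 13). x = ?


M = 10*13 = 130
M1 = M/10 = 13, M2 = M/13 = 10
M1^(-1) mod 10 = 7, M2^(-1) mod 13 = 4
x = 3*13*7 + 2*10*4 = 353
353 mod 130 = 93
Check: 93 mod 10 = 3 ✓, 93 mod 13 = 2 ✓

x ≡ 93 (mod 130)


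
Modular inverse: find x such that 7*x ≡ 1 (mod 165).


Use the extended Euclidean algorithm on (165, 7); each row r = 165*s + 7*t:
r=165, s=1, t=0
r=7, s=0, t=1
q=23: r=4, s=1, t=-23   [165*(1) + 7*(-23) = 4]
q=1: r=3, s=-1, t=24   [165*(-1) + 7*(24) = 3]
q=1: r=1, s=2, t=-47   [165*(2) + 7*(-47) = 1]
q=3: r=0, s=-7, t=165   [165*(-7) + 7*(165) = 0]
GCD = 1 with t = -47, so 7*(-47) ≡ 1 (mod 165)
Inverse = -47 mod 165 = 118
Check: 7 * 118 = 826 ≡ 1 (mod 165)

7^(-1) ≡ 118 (mod 165)


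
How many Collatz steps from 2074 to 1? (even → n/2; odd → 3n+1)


2074 → 1037 → 3112 → 1556 → 778 → 389 → 1168 → 584 → 292 → 146 → 73 → 220 → 110 → 55 → 166 → 83 → 250 → 125 → 376 → 188 → 94 → 47 → 142 → 71 → 214 → 107 → 322 → 161 → 484 → 242 → 121 → 364 → 182 → 91 → 274 → 137 → 412 → 206 → 103 → 310 → 155 → 466 → 233 → 700 → 350 → 175 → 526 → 263 → 790 → 395 → 1186 → 593 → 1780 → 890 → 445 → 1336 → 668 → 334 → 167 → 502 → 251 → 754 → 377 → 1132 → 566 → 283 → 850 → 425 → 1276 → 638 → 319 → 958 → 479 → 1438 → 719 → 2158 → 1079 → 3238 → 1619 → 4858 → 2429 → 7288 → 3644 → 1822 → 911 → 2734 → 1367 → 4102 → 2051 → 6154 → 3077 → 9232 → 4616 → 2308 → 1154 → 577 → 1732 → 866 → 433 → 1300 → 650 → 325 → 976 → 488 → 244 → 122 → 61 → 184 → 92 → 46 → 23 → 70 → 35 → 106 → 53 → 160 → 80 → 40 → 20 → 10 → 5 → 16 → 8 → 4 → 2 → 1
Total steps = 125

125 steps


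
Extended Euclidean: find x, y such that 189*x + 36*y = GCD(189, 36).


Tabular extended Euclidean (each row: r = 189*s + 36*t):
r=189, s=1, t=0
r=36, s=0, t=1
q=5: r=9, s=1, t=-5   [189*(1) + 36*(-5) = 9]
q=4: r=0, s=-4, t=21   [189*(-4) + 36*(21) = 0]
GCD = 9; from the row with r=9: x=1, y=-5
Check: 189*(1) + 36*(-5) = 189 - 180 = 9

GCD = 9, x = 1, y = -5


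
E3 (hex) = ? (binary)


E3 (base 16) = 227 (decimal)
227 (decimal) = 11100011 (base 2)


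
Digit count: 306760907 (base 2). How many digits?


306760907 in base 2 = 10010010010001100110011001011
Number of digits = 29

29 digits (base 2)


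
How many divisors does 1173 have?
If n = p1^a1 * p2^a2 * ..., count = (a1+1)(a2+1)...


1173 = 3^1 × 17^1 × 23^1
d(1173) = (1+1) × (1+1) × (1+1) = 8

8 divisors


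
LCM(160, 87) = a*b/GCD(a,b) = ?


GCD(160, 87) = 1
LCM = 160*87/1 = 13920/1 = 13920

LCM = 13920


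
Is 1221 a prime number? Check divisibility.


1221 / 3 = 407 (exact division)
1221 is NOT prime.

No, 1221 is not prime


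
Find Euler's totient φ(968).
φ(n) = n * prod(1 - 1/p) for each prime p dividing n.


968 = 2^3 × 11^2
Prime factors: 2, 11
φ(968) = 968 × (1-1/2) × (1-1/11)
= 968 × 1/2 × 10/11 = 440

φ(968) = 440


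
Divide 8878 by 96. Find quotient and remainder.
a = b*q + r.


8878 = 96 * 92 + 46
Check: 8832 + 46 = 8878

q = 92, r = 46


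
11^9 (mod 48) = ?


11^1 mod 48 = 11
11^2 mod 48 = 25
11^3 mod 48 = 35
11^4 mod 48 = 1
11^5 mod 48 = 11
11^6 mod 48 = 25
11^7 mod 48 = 35
11^8 mod 48 = 1
11^9 mod 48 = 11


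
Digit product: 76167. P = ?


7 × 6 × 1 × 6 × 7 = 1764


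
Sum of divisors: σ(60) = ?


Divisors of 60: 1, 2, 3, 4, 5, 6, 10, 12, 15, 20, 30, 60
Sum = 1 + 2 + 3 + 4 + 5 + 6 + 10 + 12 + 15 + 20 + 30 + 60 = 168

σ(60) = 168


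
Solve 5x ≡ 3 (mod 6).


GCD(5, 6) = 1, unique solution
a^(-1) mod 6 = 5
x = 5 * 3 mod 6 = 3

x ≡ 3 (mod 6)


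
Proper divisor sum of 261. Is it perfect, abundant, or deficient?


Proper divisors: 1, 3, 9, 29, 87
Sum = 1 + 3 + 9 + 29 + 87 = 129
129 < 261 → deficient

s(261) = 129 (deficient)


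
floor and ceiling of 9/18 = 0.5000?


9/18 = 0.5000
floor = 0
ceil = 1

floor = 0, ceil = 1


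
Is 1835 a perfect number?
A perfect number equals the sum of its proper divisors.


Proper divisors of 1835: 1, 5, 367
Sum = 1 + 5 + 367 = 373

No, 1835 is not perfect (373 ≠ 1835)


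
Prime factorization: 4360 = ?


4360 / 2 = 2180
2180 / 2 = 1090
1090 / 2 = 545
545 / 5 = 109
109 / 109 = 1
4360 = 2^3 × 5 × 109


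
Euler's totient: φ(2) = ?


2 = 2
Prime factors: 2
φ(2) = 2 × (1-1/2)
= 2 × 1/2 = 1

φ(2) = 1


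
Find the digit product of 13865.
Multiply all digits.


1 × 3 × 8 × 6 × 5 = 720


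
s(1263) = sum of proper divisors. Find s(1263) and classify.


Proper divisors: 1, 3, 421
Sum = 1 + 3 + 421 = 425
425 < 1263 → deficient

s(1263) = 425 (deficient)


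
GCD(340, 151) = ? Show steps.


340 = 2 * 151 + 38
151 = 3 * 38 + 37
38 = 1 * 37 + 1
37 = 37 * 1 + 0
GCD = 1


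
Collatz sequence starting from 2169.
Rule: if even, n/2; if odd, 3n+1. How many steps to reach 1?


2169 → 6508 → 3254 → 1627 → 4882 → 2441 → 7324 → 3662 → 1831 → 5494 → 2747 → 8242 → 4121 → 12364 → 6182 → 3091 → 9274 → 4637 → 13912 → 6956 → 3478 → 1739 → 5218 → 2609 → 7828 → 3914 → 1957 → 5872 → 2936 → 1468 → 734 → 367 → 1102 → 551 → 1654 → 827 → 2482 → 1241 → 3724 → 1862 → 931 → 2794 → 1397 → 4192 → 2096 → 1048 → 524 → 262 → 131 → 394 → 197 → 592 → 296 → 148 → 74 → 37 → 112 → 56 → 28 → 14 → 7 → 22 → 11 → 34 → 17 → 52 → 26 → 13 → 40 → 20 → 10 → 5 → 16 → 8 → 4 → 2 → 1
Total steps = 76

76 steps


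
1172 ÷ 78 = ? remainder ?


1172 = 78 * 15 + 2
Check: 1170 + 2 = 1172

q = 15, r = 2


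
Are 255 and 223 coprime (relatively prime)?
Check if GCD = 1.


Euclidean algorithm:
255 = 1 * 223 + 32
223 = 6 * 32 + 31
32 = 1 * 31 + 1
31 = 31 * 1 + 0
GCD(255, 223) = 1

Yes, coprime (GCD = 1)


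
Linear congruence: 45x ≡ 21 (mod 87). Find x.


GCD(45, 87) = 3 divides 21
Divide: 15x ≡ 7 (mod 29)
x ≡ 14 (mod 29)


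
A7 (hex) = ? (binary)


A7 (base 16) = 167 (decimal)
167 (decimal) = 10100111 (base 2)


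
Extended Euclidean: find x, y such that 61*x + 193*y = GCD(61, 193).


Tabular extended Euclidean (each row: r = 61*s + 193*t):
r=61, s=1, t=0
r=193, s=0, t=1
q=0: r=61, s=1, t=0   [61*(1) + 193*(0) = 61]
q=3: r=10, s=-3, t=1   [61*(-3) + 193*(1) = 10]
q=6: r=1, s=19, t=-6   [61*(19) + 193*(-6) = 1]
q=10: r=0, s=-193, t=61   [61*(-193) + 193*(61) = 0]
GCD = 1; from the row with r=1: x=19, y=-6
Check: 61*(19) + 193*(-6) = 1159 - 1158 = 1

GCD = 1, x = 19, y = -6


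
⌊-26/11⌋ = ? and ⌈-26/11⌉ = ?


-26/11 = -2.3636
floor = -3
ceil = -2

floor = -3, ceil = -2


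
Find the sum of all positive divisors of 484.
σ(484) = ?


Divisors of 484: 1, 2, 4, 11, 22, 44, 121, 242, 484
Sum = 1 + 2 + 4 + 11 + 22 + 44 + 121 + 242 + 484 = 931

σ(484) = 931


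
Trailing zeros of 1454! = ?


floor(1454/5) = 290
floor(1454/25) = 58
floor(1454/125) = 11
floor(1454/625) = 2
Total = 361

361 trailing zeros


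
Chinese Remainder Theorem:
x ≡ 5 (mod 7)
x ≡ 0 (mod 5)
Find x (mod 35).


M = 7*5 = 35
M1 = M/7 = 5, M2 = M/5 = 7
M1^(-1) mod 7 = 3, M2^(-1) mod 5 = 3
x = 5*5*3 + 0*7*3 = 75
75 mod 35 = 5
Check: 5 mod 7 = 5 ✓, 5 mod 5 = 0 ✓

x ≡ 5 (mod 35)


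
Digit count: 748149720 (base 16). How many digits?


748149720 in base 16 = 2C97DBD8
Number of digits = 8

8 digits (base 16)


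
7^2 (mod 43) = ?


7^1 mod 43 = 7
7^2 mod 43 = 6


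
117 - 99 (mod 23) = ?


117 - 99 = 18
18 mod 23 = 18


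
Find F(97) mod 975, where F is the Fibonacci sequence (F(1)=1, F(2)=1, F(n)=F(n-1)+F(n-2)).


F(k) mod 975 for k=1..97:
1, 1, 2, 3, 5, 8, 13, 21, 34, 55, 89, 144, 233, 377, 610, 12, 622, 634, 281, 915, 221, 161, 382, 543, 925, 493, 443, 936, 404, 365, 769, 159, 928, 112, 65, 177, 242, 419, 661, 105, 766, 871, 662, 558, 245, 803, 73, 876, 949, 850, 824, 699, 548, 272, 820, 117, 937, 79, 41, 120, 161, 281, 442, 723, 190, 913, 128, 66, 194, 260, 454, 714, 193, 907, 125, 57, 182, 239, 421, 660, 106, 766, 872, 663, 560, 248, 808, 81, 889, 970, 884, 879, 788, 692, 505, 222, 727
F(97) mod 975 = 727


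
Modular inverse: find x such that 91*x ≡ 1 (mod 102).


Use the extended Euclidean algorithm on (102, 91); each row r = 102*s + 91*t:
r=102, s=1, t=0
r=91, s=0, t=1
q=1: r=11, s=1, t=-1   [102*(1) + 91*(-1) = 11]
q=8: r=3, s=-8, t=9   [102*(-8) + 91*(9) = 3]
q=3: r=2, s=25, t=-28   [102*(25) + 91*(-28) = 2]
q=1: r=1, s=-33, t=37   [102*(-33) + 91*(37) = 1]
q=2: r=0, s=91, t=-102   [102*(91) + 91*(-102) = 0]
GCD = 1 with t = 37, so 91*(37) ≡ 1 (mod 102)
Inverse = 37 mod 102 = 37
Check: 91 * 37 = 3367 ≡ 1 (mod 102)

91^(-1) ≡ 37 (mod 102)


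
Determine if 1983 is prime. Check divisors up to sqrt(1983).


1983 / 3 = 661 (exact division)
1983 is NOT prime.

No, 1983 is not prime


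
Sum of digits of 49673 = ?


4 + 9 + 6 + 7 + 3 = 29


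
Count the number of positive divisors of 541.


541 = 541^1
d(541) = (1+1) = 2

2 divisors


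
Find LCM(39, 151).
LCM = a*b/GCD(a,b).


GCD(39, 151) = 1
LCM = 39*151/1 = 5889/1 = 5889

LCM = 5889


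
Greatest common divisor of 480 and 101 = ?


480 = 4 * 101 + 76
101 = 1 * 76 + 25
76 = 3 * 25 + 1
25 = 25 * 1 + 0
GCD = 1


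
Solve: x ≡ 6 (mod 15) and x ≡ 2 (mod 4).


M = 15*4 = 60
M1 = M/15 = 4, M2 = M/4 = 15
M1^(-1) mod 15 = 4, M2^(-1) mod 4 = 3
x = 6*4*4 + 2*15*3 = 186
186 mod 60 = 6
Check: 6 mod 15 = 6 ✓, 6 mod 4 = 2 ✓

x ≡ 6 (mod 60)


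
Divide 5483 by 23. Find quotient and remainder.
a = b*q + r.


5483 = 23 * 238 + 9
Check: 5474 + 9 = 5483

q = 238, r = 9


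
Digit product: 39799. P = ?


3 × 9 × 7 × 9 × 9 = 15309


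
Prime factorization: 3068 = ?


3068 / 2 = 1534
1534 / 2 = 767
767 / 13 = 59
59 / 59 = 1
3068 = 2^2 × 13 × 59


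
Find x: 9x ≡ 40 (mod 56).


GCD(9, 56) = 1, unique solution
a^(-1) mod 56 = 25
x = 25 * 40 mod 56 = 48

x ≡ 48 (mod 56)


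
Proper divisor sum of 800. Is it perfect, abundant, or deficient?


Proper divisors: 1, 2, 4, 5, 8, 10, 16, 20, 25, 32, 40, 50, 80, 100, 160, 200, 400
Sum = 1 + 2 + 4 + 5 + 8 + 10 + 16 + 20 + 25 + 32 + 40 + 50 + 80 + 100 + 160 + 200 + 400 = 1153
1153 > 800 → abundant

s(800) = 1153 (abundant)
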